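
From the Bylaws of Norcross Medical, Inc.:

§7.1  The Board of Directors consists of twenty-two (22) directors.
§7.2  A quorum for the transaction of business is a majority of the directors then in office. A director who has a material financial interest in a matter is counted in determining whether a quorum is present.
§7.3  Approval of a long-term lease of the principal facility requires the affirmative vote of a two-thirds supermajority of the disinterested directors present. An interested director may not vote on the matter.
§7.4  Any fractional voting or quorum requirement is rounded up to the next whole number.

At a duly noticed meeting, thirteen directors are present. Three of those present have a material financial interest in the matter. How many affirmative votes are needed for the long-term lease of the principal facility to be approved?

7

The long-term lease of the principal facility requires two-thirds of the disinterested directors present (13 − 3 = 10).
2/3 of 10 = 6.67, rounded up to 7.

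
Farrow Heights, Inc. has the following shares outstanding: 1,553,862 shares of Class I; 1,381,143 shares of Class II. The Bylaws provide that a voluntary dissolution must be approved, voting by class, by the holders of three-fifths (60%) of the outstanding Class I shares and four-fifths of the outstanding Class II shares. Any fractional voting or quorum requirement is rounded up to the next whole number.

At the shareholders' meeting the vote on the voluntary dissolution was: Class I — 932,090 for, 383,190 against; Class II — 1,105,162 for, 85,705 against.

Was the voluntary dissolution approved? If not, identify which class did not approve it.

Not approved — the Class I shares did not give the required vote.

Class I: 3/5 of 1553862 = 932317.20, rounded up to 932318; 932,318 required, 932,090 in favor — not approved.
Class II: 4/5 of 1381143 = 1104914.40, rounded up to 1104915; 1,104,915 required, 1,105,162 in favor — approved.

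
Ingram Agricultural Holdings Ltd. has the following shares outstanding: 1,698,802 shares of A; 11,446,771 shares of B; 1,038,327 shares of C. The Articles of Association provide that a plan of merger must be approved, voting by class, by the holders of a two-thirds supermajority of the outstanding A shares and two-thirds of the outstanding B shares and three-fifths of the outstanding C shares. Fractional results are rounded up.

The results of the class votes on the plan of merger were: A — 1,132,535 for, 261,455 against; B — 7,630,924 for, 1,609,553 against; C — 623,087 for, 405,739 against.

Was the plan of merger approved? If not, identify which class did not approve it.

A: 2/3 of 1698802 = 1132534.67, rounded up to 1132535; 1,132,535 required, 1,132,535 in favor — approved.
B: 2/3 of 11446771 = 7631180.67, rounded up to 7631181; 7,631,181 required, 7,630,924 in favor — not approved.
C: 3/5 of 1038327 = 622996.20, rounded up to 622997; 622,997 required, 623,087 in favor — approved.

Not approved — the B shares did not give the required vote.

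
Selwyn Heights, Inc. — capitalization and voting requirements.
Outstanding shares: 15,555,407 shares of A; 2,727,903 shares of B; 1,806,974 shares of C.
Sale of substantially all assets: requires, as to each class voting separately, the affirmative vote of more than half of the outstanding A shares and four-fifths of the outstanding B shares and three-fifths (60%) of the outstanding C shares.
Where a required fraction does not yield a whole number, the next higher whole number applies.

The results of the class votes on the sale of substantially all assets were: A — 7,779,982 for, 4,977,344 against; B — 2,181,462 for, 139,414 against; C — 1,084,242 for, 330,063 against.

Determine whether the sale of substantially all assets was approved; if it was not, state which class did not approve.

A: a majority of 15555407 is 7777704; 7,777,704 required, 7,779,982 in favor — approved.
B: 4/5 of 2727903 = 2182322.40, rounded up to 2182323; 2,182,323 required, 2,181,462 in favor — not approved.
C: 3/5 of 1806974 = 1084184.40, rounded up to 1084185; 1,084,185 required, 1,084,242 in favor — approved.

Not approved — the B shares did not give the required vote.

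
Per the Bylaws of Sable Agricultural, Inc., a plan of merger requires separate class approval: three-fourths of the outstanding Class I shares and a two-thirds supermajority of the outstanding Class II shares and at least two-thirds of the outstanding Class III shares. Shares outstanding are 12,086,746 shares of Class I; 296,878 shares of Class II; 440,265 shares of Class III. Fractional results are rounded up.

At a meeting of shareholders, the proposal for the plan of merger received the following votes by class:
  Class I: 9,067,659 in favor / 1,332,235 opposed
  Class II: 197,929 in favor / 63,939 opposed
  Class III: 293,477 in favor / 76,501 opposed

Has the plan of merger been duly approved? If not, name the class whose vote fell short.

Class I: 3/4 of 12086746 = 9065059.50, rounded up to 9065060; 9,065,060 required, 9,067,659 in favor — approved.
Class II: 2/3 of 296878 = 197918.67, rounded up to 197919; 197,919 required, 197,929 in favor — approved.
Class III: 2/3 of 440265 = 293510; 293,510 required, 293,477 in favor — not approved.

Not approved — the Class III shares did not give the required vote.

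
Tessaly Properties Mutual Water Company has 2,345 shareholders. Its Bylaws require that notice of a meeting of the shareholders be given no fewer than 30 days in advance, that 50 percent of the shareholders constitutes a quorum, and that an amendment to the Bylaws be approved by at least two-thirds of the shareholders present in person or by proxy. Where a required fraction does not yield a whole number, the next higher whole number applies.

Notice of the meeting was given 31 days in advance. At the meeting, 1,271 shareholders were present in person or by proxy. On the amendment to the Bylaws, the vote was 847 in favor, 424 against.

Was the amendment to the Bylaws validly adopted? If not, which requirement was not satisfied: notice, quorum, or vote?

Invalid — vote requirement not satisfied.

Notice: 31 days given; 30 required. Satisfied.
Quorum: 50% of 2,345 = 1,172.50, rounded up to 1,173; 1,271 present. Satisfied.
Vote: requires two-thirds of those present (1,271); 2/3 of 1271 = 847.33, rounded up to 848, so 848 needed; 847 in favor. Not satisfied.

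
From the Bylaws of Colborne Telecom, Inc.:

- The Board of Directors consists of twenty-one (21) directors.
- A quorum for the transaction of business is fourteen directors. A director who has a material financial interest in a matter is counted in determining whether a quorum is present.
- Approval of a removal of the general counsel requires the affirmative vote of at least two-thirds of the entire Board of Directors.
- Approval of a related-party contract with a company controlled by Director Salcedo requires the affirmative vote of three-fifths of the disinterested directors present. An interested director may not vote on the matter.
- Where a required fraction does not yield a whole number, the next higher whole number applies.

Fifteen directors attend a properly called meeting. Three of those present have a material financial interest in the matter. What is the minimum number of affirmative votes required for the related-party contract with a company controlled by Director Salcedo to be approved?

The related-party contract with a company controlled by Director Salcedo requires three-fifths of the disinterested directors present (15 − 3 = 12).
3/5 of 12 = 7.20, rounded up to 8.

8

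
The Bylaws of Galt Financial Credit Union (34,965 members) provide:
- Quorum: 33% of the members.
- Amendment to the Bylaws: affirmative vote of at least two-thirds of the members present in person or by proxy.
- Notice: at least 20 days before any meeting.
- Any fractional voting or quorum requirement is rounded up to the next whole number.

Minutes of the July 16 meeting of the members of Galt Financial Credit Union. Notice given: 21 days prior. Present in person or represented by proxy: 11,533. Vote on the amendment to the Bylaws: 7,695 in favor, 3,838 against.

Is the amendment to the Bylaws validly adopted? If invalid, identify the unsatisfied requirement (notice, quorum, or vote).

Notice: 21 days given; 20 required. Satisfied.
Quorum: 33% of 34,965 = 11,538.45, rounded up to 11,539; 11,533 present. Not satisfied.
Vote: requires two-thirds of those present (11,533); 2/3 of 11533 = 7688.67, rounded up to 7689, so 7,689 needed; 7,695 in favor. Satisfied.

Invalid — quorum requirement not satisfied.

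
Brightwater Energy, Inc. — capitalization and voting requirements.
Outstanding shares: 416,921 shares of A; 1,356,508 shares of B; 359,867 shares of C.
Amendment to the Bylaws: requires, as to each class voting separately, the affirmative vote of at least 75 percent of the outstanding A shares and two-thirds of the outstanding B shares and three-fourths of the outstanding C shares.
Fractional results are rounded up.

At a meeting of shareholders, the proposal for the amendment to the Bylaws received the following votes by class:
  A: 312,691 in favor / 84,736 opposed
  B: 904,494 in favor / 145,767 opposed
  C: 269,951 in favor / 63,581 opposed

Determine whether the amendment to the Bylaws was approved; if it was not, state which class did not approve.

A: 3/4 of 416921 = 312690.75, rounded up to 312691; 312,691 required, 312,691 in favor — approved.
B: 2/3 of 1356508 = 904338.67, rounded up to 904339; 904,339 required, 904,494 in favor — approved.
C: 3/4 of 359867 = 269900.25, rounded up to 269901; 269,901 required, 269,951 in favor — approved.

Approved — every class gave the required vote.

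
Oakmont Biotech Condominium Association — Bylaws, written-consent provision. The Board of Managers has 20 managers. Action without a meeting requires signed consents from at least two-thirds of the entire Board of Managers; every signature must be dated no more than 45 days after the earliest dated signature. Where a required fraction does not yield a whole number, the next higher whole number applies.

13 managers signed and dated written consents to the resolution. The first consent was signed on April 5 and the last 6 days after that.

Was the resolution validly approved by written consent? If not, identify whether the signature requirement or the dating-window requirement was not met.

Signatures required: at least two-thirds of 20 — 2/3 of 20 = 13.33, rounded up to 14, so 14 needed; 13 signed. Insufficient.
Dating window: the latest signature is 6 days after the earliest; the limit is 45 days. Within the window.

Not effective — insufficient signatures.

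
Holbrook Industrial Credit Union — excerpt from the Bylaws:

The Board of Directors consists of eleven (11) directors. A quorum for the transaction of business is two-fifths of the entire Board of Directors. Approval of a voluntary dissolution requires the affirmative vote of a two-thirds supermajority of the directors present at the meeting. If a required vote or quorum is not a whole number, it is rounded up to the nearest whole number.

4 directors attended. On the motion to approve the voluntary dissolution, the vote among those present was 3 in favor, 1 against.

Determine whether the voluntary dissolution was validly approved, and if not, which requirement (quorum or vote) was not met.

Quorum: 4 present; quorum is 5. Not satisfied.
Vote: the voluntary dissolution requires two-thirds of the directors present (4). 2/3 of 4 = 2.67, rounded up to 3, so 3 affirmative votes are needed; 3 voted in favor. Satisfied. (Moot — without a quorum no business can be validly transacted.)

Invalid — quorum requirement not satisfied.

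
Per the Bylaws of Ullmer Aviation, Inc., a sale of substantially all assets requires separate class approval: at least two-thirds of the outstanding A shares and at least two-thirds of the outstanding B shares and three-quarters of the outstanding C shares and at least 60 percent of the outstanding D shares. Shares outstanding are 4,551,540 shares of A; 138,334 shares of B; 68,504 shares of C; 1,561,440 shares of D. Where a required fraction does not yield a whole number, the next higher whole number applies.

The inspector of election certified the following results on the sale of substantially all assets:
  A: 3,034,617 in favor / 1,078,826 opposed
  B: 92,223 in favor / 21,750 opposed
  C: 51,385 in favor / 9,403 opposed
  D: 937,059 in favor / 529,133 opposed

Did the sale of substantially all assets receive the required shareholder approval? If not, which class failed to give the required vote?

A: 2/3 of 4551540 = 3034360; 3,034,360 required, 3,034,617 in favor — approved.
B: 2/3 of 138334 = 92222.67, rounded up to 92223; 92,223 required, 92,223 in favor — approved.
C: 3/4 of 68504 = 51378; 51,378 required, 51,385 in favor — approved.
D: 3/5 of 1561440 = 936864; 936,864 required, 937,059 in favor — approved.

Approved — every class gave the required vote.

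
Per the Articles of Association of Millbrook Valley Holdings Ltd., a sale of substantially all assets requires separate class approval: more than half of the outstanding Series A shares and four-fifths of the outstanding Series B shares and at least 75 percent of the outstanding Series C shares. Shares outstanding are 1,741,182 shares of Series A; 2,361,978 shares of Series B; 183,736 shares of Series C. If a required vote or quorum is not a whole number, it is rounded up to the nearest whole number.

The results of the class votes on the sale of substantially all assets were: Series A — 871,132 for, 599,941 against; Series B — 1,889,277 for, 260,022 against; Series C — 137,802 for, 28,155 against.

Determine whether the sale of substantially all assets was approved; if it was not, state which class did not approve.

Series A: a majority of 1741182 is 870592; 870,592 required, 871,132 in favor — approved.
Series B: 4/5 of 2361978 = 1889582.40, rounded up to 1889583; 1,889,583 required, 1,889,277 in favor — not approved.
Series C: 3/4 of 183736 = 137802; 137,802 required, 137,802 in favor — approved.

Not approved — the Series B shares did not give the required vote.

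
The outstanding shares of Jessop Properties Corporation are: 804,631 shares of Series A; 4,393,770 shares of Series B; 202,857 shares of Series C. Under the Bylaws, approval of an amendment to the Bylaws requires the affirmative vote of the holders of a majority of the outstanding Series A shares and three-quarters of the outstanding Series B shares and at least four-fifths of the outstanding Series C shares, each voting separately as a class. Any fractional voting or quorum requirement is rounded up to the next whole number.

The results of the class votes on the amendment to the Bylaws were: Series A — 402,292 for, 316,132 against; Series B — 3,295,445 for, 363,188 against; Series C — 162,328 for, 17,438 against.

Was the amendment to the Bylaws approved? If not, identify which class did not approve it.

Not approved — the Series A shares did not give the required vote.

Series A: a majority of 804631 is 402316; 402,316 required, 402,292 in favor — not approved.
Series B: 3/4 of 4393770 = 3295327.50, rounded up to 3295328; 3,295,328 required, 3,295,445 in favor — approved.
Series C: 4/5 of 202857 = 162285.60, rounded up to 162286; 162,286 required, 162,328 in favor — approved.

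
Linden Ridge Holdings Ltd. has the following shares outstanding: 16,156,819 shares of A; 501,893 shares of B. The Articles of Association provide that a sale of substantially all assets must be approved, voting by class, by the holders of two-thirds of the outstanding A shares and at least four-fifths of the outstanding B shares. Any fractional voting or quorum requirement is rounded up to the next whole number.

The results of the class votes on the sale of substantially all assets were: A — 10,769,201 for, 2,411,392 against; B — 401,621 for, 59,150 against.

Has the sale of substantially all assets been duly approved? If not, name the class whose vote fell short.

Not approved — the A shares did not give the required vote.

A: 2/3 of 16156819 = 10771212.67, rounded up to 10771213; 10,771,213 required, 10,769,201 in favor — not approved.
B: 4/5 of 501893 = 401514.40, rounded up to 401515; 401,515 required, 401,621 in favor — approved.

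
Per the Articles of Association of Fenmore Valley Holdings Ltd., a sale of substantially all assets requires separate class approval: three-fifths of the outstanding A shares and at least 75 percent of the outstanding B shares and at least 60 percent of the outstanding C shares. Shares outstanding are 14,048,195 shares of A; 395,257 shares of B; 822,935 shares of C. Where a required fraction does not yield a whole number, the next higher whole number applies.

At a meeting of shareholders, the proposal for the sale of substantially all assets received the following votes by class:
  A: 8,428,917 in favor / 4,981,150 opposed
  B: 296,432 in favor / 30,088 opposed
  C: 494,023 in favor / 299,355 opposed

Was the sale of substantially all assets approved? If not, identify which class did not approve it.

Not approved — the B shares did not give the required vote.

A: 3/5 of 14048195 = 8428917; 8,428,917 required, 8,428,917 in favor — approved.
B: 3/4 of 395257 = 296442.75, rounded up to 296443; 296,443 required, 296,432 in favor — not approved.
C: 3/5 of 822935 = 493761; 493,761 required, 494,023 in favor — approved.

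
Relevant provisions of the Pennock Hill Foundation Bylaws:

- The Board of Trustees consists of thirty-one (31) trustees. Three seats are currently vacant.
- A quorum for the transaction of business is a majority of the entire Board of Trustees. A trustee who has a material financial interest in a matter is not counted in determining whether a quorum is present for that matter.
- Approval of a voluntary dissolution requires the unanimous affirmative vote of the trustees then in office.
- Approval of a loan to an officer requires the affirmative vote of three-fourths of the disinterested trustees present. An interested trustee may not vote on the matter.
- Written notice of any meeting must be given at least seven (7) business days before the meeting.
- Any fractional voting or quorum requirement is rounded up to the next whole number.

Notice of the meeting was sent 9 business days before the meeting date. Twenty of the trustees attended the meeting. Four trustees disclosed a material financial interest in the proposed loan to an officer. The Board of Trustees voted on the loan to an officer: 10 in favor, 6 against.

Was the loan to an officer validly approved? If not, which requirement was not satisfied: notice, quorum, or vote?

Notice: 9 business days given; 7 required (9 ≥ 7). Satisfied.
Quorum: 20 present, but the 4 interested trustees do not count, leaving 16. Quorum is 16. Satisfied.
Vote: the loan to an officer requires three-fourths of the disinterested trustees present (20 − 4 = 16). 3/4 of 16 = 12, so 12 affirmative votes are needed; 10 voted in favor. Not satisfied.

Invalid — vote requirement not satisfied.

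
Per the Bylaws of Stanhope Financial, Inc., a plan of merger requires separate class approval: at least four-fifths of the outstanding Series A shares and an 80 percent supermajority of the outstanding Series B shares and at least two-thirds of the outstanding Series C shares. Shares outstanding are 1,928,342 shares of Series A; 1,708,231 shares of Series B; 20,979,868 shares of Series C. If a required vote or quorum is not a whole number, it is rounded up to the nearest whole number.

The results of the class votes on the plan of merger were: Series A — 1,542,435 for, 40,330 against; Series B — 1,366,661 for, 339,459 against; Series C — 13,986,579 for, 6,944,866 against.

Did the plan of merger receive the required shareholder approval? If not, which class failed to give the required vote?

Not approved — the Series A shares did not give the required vote.

Series A: 4/5 of 1928342 = 1542673.60, rounded up to 1542674; 1,542,674 required, 1,542,435 in favor — not approved.
Series B: 4/5 of 1708231 = 1366584.80, rounded up to 1366585; 1,366,585 required, 1,366,661 in favor — approved.
Series C: 2/3 of 20979868 = 13986578.67, rounded up to 13986579; 13,986,579 required, 13,986,579 in favor — approved.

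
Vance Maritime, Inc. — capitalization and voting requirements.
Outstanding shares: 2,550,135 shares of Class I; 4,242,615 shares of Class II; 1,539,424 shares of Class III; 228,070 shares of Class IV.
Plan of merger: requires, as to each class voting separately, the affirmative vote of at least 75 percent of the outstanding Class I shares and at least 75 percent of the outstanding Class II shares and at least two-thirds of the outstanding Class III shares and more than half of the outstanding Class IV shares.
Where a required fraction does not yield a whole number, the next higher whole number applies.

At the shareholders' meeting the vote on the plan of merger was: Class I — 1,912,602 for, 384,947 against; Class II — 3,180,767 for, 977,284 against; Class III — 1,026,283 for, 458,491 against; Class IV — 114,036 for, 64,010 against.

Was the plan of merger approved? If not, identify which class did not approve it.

Not approved — the Class II shares did not give the required vote.

Class I: 3/4 of 2550135 = 1912601.25, rounded up to 1912602; 1,912,602 required, 1,912,602 in favor — approved.
Class II: 3/4 of 4242615 = 3181961.25, rounded up to 3181962; 3,181,962 required, 3,180,767 in favor — not approved.
Class III: 2/3 of 1539424 = 1026282.67, rounded up to 1026283; 1,026,283 required, 1,026,283 in favor — approved.
Class IV: a majority of 228070 is 114036; 114,036 required, 114,036 in favor — approved.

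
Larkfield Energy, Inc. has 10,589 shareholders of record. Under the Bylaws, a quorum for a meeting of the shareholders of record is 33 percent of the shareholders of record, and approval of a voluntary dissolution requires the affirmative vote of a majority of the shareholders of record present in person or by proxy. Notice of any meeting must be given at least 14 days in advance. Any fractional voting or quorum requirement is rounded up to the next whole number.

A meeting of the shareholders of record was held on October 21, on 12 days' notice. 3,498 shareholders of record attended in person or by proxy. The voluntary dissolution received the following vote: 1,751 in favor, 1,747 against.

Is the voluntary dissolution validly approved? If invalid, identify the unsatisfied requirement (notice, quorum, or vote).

Invalid — notice requirement not satisfied.

Notice: 12 days given; 14 required. Not satisfied.
Quorum: 33% of 10,589 = 3,494.37, rounded up to 3,495; 3,498 present. Satisfied.
Vote: requires a majority of those present (3,498); a majority of 3498 is 1750, so 1,750 needed; 1,751 in favor. Satisfied.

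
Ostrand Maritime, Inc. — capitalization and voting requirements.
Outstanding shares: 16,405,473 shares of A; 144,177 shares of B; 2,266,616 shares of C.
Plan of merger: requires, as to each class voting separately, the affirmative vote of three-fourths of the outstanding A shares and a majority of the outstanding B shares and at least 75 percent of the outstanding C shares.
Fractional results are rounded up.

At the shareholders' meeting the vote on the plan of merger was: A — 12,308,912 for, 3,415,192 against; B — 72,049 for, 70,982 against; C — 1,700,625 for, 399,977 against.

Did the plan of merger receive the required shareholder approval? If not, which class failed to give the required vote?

Not approved — the B shares did not give the required vote.

A: 3/4 of 16405473 = 12304104.75, rounded up to 12304105; 12,304,105 required, 12,308,912 in favor — approved.
B: a majority of 144177 is 72089; 72,089 required, 72,049 in favor — not approved.
C: 3/4 of 2266616 = 1699962; 1,699,962 required, 1,700,625 in favor — approved.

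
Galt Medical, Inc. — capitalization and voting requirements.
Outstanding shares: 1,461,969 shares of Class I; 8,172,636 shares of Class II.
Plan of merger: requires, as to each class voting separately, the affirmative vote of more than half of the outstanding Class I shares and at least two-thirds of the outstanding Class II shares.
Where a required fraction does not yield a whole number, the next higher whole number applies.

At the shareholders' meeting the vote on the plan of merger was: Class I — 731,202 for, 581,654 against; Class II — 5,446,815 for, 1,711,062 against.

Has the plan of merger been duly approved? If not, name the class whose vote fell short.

Not approved — the Class II shares did not give the required vote.

Class I: a majority of 1461969 is 730985; 730,985 required, 731,202 in favor — approved.
Class II: 2/3 of 8172636 = 5448424; 5,448,424 required, 5,446,815 in favor — not approved.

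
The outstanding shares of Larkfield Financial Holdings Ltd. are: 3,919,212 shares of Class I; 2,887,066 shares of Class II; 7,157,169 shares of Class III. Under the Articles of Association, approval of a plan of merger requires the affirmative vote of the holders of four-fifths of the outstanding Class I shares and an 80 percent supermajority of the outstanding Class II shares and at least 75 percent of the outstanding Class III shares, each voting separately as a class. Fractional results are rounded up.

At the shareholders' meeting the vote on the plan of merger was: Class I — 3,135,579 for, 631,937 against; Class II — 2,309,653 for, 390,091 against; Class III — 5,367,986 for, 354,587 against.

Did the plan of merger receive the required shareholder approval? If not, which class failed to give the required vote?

Class I: 4/5 of 3919212 = 3135369.60, rounded up to 3135370; 3,135,370 required, 3,135,579 in favor — approved.
Class II: 4/5 of 2887066 = 2309652.80, rounded up to 2309653; 2,309,653 required, 2,309,653 in favor — approved.
Class III: 3/4 of 7157169 = 5367876.75, rounded up to 5367877; 5,367,877 required, 5,367,986 in favor — approved.

Approved — every class gave the required vote.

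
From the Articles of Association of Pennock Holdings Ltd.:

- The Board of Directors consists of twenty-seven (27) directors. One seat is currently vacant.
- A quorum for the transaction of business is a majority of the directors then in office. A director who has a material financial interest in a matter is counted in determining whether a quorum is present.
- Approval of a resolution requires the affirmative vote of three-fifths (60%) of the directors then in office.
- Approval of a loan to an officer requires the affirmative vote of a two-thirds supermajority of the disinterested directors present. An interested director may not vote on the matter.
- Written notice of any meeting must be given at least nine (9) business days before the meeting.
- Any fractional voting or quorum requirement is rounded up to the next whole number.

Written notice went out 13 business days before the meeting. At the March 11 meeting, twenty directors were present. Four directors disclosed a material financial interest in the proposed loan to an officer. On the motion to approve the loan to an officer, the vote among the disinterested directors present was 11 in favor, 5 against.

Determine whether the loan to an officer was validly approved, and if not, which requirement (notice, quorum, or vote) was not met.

Notice: 13 business days given; 9 required (13 ≥ 9). Satisfied.
Quorum: 20 present (interested directors count toward quorum); quorum is 14. Satisfied.
Vote: the loan to an officer requires two-thirds of the disinterested directors present (20 − 4 = 16). 2/3 of 16 = 10.67, rounded up to 11, so 11 affirmative votes are needed; 11 voted in favor. Satisfied.

Valid — all requirements satisfied.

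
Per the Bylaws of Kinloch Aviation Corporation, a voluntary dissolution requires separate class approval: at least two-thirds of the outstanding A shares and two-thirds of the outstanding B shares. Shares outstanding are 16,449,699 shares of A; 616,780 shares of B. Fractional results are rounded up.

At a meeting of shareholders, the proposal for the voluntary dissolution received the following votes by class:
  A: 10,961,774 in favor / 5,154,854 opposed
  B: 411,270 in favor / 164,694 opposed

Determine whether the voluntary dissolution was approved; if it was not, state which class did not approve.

A: 2/3 of 16449699 = 10966466; 10,966,466 required, 10,961,774 in favor — not approved.
B: 2/3 of 616780 = 411186.67, rounded up to 411187; 411,187 required, 411,270 in favor — approved.

Not approved — the A shares did not give the required vote.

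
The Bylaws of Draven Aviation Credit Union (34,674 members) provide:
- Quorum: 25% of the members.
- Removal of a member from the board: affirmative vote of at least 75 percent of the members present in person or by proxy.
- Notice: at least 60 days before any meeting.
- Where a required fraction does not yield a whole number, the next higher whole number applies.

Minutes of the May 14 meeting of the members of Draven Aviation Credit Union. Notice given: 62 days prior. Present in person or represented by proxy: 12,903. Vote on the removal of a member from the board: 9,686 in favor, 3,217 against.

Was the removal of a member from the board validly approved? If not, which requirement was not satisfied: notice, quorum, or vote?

Notice: 62 days given; 60 required. Satisfied.
Quorum: 25% of 34,674 = 8,668.50, rounded up to 8,669; 12,903 present. Satisfied.
Vote: requires three-fourths of those present (12,903); 3/4 of 12903 = 9677.25, rounded up to 9678, so 9,678 needed; 9,686 in favor. Satisfied.

Valid — all requirements satisfied.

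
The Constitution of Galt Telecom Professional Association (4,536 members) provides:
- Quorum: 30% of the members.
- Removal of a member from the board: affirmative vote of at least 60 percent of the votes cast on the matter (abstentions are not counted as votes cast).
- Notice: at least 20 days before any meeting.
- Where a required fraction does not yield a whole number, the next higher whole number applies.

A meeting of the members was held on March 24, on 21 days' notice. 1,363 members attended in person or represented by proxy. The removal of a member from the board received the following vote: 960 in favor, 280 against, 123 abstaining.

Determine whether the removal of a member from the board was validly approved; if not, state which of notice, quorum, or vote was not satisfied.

Notice: 21 days given; 20 required. Satisfied.
Quorum: 30% of 4,536 = 1,360.80, rounded up to 1,361; 1,363 present. Satisfied.
Vote: requires three-fifths of the votes cast (1,363 − 123 abstaining = 1,240); 3/5 of 1240 = 744, so 744 needed; 960 in favor. Satisfied.

Valid — all requirements satisfied.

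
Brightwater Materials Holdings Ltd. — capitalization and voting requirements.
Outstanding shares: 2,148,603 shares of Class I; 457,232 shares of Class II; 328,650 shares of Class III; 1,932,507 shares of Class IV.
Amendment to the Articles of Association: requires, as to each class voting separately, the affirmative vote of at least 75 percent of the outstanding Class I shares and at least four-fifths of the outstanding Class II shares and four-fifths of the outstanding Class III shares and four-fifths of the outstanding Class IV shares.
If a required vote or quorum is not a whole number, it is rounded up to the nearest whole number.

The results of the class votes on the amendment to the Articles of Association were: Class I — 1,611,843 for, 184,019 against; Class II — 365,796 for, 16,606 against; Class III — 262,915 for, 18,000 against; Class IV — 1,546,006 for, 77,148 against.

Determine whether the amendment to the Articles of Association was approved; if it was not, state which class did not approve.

Not approved — the Class III shares did not give the required vote.

Class I: 3/4 of 2148603 = 1611452.25, rounded up to 1611453; 1,611,453 required, 1,611,843 in favor — approved.
Class II: 4/5 of 457232 = 365785.60, rounded up to 365786; 365,786 required, 365,796 in favor — approved.
Class III: 4/5 of 328650 = 262920; 262,920 required, 262,915 in favor — not approved.
Class IV: 4/5 of 1932507 = 1546005.60, rounded up to 1546006; 1,546,006 required, 1,546,006 in favor — approved.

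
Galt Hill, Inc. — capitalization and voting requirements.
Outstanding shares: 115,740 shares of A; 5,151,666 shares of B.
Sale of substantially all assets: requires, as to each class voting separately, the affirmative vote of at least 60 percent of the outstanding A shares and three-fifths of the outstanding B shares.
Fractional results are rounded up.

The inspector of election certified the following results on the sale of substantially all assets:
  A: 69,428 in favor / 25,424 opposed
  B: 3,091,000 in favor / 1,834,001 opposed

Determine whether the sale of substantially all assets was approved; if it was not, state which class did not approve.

Not approved — the A shares did not give the required vote.

A: 3/5 of 115740 = 69444; 69,444 required, 69,428 in favor — not approved.
B: 3/5 of 5151666 = 3090999.60, rounded up to 3091000; 3,091,000 required, 3,091,000 in favor — approved.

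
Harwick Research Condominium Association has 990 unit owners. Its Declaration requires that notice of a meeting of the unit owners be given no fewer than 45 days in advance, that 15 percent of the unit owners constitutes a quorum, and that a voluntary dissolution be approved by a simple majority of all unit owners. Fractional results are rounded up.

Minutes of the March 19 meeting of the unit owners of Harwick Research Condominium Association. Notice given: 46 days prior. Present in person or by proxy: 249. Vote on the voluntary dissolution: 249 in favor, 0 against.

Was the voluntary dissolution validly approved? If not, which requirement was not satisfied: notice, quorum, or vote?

Notice: 46 days given; 45 required. Satisfied.
Quorum: 15% of 990 = 148.50, rounded up to 149; 249 present. Satisfied.
Vote: requires a majority of all unit owners (990); a majority of 990 is 496, so 496 needed; 249 in favor. Not satisfied.

Invalid — vote requirement not satisfied.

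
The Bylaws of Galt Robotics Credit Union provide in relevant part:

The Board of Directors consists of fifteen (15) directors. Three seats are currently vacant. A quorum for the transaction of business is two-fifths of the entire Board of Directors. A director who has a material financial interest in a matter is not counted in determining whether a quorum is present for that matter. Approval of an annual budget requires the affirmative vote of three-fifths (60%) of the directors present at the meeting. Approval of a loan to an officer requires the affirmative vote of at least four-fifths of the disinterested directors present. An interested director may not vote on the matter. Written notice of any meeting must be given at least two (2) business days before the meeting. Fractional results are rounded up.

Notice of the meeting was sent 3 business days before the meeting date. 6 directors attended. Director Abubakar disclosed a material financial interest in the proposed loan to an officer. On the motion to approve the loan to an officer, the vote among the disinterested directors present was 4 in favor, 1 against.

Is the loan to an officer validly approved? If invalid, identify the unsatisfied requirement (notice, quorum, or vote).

Invalid — quorum requirement not satisfied.

Notice: 3 business days given; 2 required (3 ≥ 2). Satisfied.
Quorum: 6 present, but the 1 interested director does not count, leaving 5. Quorum is 6. Not satisfied.
Vote: the loan to an officer requires four-fifths of the disinterested directors present (6 − 1 = 5). 4/5 of 5 = 4, so 4 affirmative votes are needed; 4 voted in favor. Satisfied. (Moot — without a quorum no business can be validly transacted.)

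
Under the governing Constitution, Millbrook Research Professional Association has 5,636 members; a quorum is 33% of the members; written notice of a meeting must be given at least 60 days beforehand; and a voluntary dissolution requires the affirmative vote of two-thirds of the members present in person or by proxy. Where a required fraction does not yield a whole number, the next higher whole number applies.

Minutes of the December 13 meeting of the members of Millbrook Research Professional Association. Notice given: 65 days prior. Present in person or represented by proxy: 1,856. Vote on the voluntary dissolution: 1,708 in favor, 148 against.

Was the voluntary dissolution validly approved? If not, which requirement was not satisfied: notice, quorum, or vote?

Invalid — quorum requirement not satisfied.

Notice: 65 days given; 60 required. Satisfied.
Quorum: 33% of 5,636 = 1,859.88, rounded up to 1,860; 1,856 present. Not satisfied.
Vote: requires two-thirds of those present (1,856); 2/3 of 1856 = 1237.33, rounded up to 1238, so 1,238 needed; 1,708 in favor. Satisfied.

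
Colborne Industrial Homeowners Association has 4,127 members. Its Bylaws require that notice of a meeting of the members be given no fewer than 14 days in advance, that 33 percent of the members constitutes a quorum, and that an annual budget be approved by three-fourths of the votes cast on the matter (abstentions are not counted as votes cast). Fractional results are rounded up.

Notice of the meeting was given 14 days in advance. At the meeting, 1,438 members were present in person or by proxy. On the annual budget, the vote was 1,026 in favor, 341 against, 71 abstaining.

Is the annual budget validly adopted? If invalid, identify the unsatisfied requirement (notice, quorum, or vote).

Notice: 14 days given; 14 required. Satisfied.
Quorum: 33% of 4,127 = 1,361.91, rounded up to 1,362; 1,438 present. Satisfied.
Vote: requires three-fourths of the votes cast (1,438 − 71 abstaining = 1,367); 3/4 of 1367 = 1025.25, rounded up to 1026, so 1,026 needed; 1,026 in favor. Satisfied.

Valid — all requirements satisfied.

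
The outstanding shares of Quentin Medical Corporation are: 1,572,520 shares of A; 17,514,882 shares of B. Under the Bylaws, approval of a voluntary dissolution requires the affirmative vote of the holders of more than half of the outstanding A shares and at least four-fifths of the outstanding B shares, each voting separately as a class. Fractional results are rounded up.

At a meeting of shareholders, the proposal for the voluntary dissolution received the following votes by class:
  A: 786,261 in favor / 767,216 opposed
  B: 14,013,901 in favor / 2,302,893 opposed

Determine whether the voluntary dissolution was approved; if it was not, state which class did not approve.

A: a majority of 1572520 is 786261; 786,261 required, 786,261 in favor — approved.
B: 4/5 of 17514882 = 14011905.60, rounded up to 14011906; 14,011,906 required, 14,013,901 in favor — approved.

Approved — every class gave the required vote.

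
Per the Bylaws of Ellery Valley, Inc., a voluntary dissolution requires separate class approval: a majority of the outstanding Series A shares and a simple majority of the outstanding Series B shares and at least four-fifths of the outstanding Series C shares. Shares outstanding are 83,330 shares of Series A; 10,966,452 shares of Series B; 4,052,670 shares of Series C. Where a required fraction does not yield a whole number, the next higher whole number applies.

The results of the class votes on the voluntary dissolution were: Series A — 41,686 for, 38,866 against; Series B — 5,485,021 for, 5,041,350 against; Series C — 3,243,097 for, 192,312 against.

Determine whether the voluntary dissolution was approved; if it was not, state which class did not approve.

Approved — every class gave the required vote.

Series A: a majority of 83330 is 41666; 41,666 required, 41,686 in favor — approved.
Series B: a majority of 10966452 is 5483227; 5,483,227 required, 5,485,021 in favor — approved.
Series C: 4/5 of 4052670 = 3242136; 3,242,136 required, 3,243,097 in favor — approved.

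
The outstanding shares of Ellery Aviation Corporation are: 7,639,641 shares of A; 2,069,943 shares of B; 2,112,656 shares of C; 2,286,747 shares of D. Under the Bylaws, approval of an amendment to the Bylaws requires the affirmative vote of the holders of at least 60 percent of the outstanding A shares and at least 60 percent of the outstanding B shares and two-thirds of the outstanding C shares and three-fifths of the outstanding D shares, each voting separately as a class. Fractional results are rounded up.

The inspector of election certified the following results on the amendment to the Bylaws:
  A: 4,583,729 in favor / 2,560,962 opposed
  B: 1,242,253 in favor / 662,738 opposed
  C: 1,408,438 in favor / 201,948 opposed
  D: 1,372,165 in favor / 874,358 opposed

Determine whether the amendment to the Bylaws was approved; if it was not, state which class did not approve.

Not approved — the A shares did not give the required vote.

A: 3/5 of 7639641 = 4583784.60, rounded up to 4583785; 4,583,785 required, 4,583,729 in favor — not approved.
B: 3/5 of 2069943 = 1241965.80, rounded up to 1241966; 1,241,966 required, 1,242,253 in favor — approved.
C: 2/3 of 2112656 = 1408437.33, rounded up to 1408438; 1,408,438 required, 1,408,438 in favor — approved.
D: 3/5 of 2286747 = 1372048.20, rounded up to 1372049; 1,372,049 required, 1,372,165 in favor — approved.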